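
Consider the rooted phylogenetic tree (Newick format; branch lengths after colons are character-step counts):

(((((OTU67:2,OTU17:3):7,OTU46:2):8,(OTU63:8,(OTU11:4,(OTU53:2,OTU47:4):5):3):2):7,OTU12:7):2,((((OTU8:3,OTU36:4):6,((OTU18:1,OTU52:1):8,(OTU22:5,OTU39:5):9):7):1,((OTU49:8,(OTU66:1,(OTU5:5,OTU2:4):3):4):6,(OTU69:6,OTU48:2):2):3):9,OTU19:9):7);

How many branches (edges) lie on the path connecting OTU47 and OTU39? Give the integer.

The MRCA of OTU47 and OTU39 is the root of the tree.
From OTU47 up to that node: 6 branches. From OTU39 up to the same node: 6 branches. Total: 6 + 6 = 12.

12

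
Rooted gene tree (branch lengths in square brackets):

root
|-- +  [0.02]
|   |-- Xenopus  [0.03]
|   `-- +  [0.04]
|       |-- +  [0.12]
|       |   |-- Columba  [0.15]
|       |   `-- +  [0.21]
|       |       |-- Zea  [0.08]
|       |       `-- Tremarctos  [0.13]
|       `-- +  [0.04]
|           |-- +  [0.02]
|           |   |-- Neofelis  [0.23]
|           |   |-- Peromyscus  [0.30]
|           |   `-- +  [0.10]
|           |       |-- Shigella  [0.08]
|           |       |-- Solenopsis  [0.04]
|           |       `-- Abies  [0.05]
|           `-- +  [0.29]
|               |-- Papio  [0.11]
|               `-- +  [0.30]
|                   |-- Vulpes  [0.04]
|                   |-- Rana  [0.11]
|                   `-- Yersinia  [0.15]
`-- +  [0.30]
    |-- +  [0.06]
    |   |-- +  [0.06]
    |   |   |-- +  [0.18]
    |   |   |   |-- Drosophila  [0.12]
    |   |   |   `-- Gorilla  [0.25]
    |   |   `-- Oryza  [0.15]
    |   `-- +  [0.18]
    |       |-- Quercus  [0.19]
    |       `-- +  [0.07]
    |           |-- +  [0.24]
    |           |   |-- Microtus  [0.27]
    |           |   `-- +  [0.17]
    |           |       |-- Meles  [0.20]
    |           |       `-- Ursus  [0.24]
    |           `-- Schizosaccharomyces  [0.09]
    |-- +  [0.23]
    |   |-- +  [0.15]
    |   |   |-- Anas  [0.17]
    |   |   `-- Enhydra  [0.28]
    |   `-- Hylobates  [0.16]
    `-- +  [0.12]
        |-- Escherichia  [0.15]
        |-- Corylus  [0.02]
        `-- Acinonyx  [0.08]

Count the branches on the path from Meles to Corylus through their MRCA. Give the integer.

The MRCA of Meles and Corylus is the node subtending ((((Drosophila,Gorilla),Oryza),(Quercus,((Microtus,(Meles,Ursus)),Schizosaccharomyces))),((Anas,Enhydra),Hylobates),(Escherichia,Corylus,Acinonyx)).
From Meles up to that node: 6 branches. From Corylus up to the same node: 2 branches. Total: 6 + 2 = 8.

8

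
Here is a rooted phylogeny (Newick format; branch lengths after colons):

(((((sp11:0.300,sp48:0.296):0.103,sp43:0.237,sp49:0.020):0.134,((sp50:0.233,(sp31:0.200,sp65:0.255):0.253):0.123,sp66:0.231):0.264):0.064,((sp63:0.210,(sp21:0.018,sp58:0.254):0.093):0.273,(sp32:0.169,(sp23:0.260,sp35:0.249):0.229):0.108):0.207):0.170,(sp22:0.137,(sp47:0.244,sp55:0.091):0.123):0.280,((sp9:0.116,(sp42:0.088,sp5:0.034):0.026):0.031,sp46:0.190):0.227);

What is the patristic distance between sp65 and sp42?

The path runs sp65 → … → MRCA → … → sp42; the MRCA is the root of the tree.
Branch lengths along that path: 0.255 + 0.253 + 0.123 + 0.264 + 0.064 + 0.170 + 0.227 + 0.031 + 0.026 + 0.088 = 1.501.

1.501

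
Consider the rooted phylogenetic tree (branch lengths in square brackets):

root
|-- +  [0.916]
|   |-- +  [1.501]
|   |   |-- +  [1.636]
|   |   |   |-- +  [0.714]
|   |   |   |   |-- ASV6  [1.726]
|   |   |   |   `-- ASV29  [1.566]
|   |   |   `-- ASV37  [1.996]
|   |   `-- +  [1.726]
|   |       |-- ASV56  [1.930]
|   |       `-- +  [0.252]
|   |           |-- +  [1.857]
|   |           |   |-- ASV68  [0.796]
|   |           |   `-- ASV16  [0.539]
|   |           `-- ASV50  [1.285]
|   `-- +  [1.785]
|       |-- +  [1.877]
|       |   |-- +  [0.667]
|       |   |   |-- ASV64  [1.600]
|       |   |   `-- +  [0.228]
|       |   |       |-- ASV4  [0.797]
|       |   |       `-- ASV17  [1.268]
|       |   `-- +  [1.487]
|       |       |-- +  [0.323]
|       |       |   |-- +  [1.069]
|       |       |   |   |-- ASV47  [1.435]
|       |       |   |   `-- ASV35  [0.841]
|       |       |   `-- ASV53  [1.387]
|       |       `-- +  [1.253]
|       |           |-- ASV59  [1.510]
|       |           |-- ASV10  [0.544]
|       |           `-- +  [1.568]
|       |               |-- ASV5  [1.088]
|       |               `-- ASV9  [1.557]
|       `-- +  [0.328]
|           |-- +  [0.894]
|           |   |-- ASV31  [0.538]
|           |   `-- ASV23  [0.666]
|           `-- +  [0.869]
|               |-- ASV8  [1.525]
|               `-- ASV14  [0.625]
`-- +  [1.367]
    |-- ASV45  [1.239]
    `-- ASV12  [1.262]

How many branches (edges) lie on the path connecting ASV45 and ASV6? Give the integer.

7

The MRCA of ASV45 and ASV6 is the root of the tree.
From ASV45 up to that node: 2 branches. From ASV6 up to the same node: 5 branches. Total: 2 + 5 = 7.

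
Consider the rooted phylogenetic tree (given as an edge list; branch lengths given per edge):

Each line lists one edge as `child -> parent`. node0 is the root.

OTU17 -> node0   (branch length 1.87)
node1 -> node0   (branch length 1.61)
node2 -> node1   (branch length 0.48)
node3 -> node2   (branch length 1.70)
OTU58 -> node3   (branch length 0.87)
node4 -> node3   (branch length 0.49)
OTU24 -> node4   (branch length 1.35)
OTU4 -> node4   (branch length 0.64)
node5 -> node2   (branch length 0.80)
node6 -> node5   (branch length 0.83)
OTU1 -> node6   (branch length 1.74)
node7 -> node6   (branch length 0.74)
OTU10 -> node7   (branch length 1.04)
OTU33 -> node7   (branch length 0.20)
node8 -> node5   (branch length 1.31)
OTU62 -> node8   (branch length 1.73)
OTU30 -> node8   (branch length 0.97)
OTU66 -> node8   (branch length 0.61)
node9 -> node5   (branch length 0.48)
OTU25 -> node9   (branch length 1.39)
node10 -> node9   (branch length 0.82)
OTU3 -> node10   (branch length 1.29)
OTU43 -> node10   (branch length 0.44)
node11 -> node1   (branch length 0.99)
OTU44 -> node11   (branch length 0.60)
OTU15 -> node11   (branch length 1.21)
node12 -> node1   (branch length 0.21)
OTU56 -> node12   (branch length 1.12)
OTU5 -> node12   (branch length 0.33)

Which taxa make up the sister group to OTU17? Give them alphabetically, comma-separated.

OTU1, OTU10, OTU15, OTU24, OTU25, OTU3, OTU30, OTU33, OTU4, OTU43, OTU44, OTU5, OTU56, OTU58, OTU62, OTU66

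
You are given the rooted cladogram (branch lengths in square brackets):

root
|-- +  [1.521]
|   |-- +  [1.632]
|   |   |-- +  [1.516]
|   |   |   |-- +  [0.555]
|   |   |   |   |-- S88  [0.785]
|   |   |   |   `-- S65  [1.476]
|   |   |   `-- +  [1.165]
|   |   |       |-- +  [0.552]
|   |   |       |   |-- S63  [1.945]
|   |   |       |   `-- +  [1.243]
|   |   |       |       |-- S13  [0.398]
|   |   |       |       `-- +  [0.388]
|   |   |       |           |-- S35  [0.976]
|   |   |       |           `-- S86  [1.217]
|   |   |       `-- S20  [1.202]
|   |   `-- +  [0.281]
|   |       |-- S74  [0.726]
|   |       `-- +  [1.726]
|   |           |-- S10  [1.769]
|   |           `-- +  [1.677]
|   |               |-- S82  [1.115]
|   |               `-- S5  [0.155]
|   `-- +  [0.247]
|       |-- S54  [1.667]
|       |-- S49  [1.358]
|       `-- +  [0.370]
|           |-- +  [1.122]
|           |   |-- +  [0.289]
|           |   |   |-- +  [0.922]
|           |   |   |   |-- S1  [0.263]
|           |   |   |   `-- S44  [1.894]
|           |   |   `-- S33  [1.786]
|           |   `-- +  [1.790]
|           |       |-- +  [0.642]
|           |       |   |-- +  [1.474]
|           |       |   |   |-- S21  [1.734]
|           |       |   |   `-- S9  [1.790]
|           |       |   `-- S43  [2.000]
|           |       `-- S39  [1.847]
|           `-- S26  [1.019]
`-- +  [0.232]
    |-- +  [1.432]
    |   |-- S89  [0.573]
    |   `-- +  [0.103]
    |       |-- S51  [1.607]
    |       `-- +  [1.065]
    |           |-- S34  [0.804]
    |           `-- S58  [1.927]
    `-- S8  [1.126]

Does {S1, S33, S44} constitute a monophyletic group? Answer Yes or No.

The most recent common ancestor of these taxa subtends ((S1,S44),S33).
That clade has exactly 3 tips — every listed taxon and nothing else — so the group is monophyletic.

Yes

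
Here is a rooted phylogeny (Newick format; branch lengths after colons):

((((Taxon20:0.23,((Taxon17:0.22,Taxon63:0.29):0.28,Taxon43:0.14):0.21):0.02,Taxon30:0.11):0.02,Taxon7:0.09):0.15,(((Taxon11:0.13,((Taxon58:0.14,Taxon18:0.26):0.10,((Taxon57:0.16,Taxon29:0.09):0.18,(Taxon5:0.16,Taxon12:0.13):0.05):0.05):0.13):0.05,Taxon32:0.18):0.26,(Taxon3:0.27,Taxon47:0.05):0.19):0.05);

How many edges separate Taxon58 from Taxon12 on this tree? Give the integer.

5

The MRCA of Taxon58 and Taxon12 is the node subtending ((Taxon58,Taxon18),((Taxon57,Taxon29),(Taxon5,Taxon12))).
From Taxon58 up to that node: 2 branches. From Taxon12 up to the same node: 3 branches. Total: 2 + 3 = 5.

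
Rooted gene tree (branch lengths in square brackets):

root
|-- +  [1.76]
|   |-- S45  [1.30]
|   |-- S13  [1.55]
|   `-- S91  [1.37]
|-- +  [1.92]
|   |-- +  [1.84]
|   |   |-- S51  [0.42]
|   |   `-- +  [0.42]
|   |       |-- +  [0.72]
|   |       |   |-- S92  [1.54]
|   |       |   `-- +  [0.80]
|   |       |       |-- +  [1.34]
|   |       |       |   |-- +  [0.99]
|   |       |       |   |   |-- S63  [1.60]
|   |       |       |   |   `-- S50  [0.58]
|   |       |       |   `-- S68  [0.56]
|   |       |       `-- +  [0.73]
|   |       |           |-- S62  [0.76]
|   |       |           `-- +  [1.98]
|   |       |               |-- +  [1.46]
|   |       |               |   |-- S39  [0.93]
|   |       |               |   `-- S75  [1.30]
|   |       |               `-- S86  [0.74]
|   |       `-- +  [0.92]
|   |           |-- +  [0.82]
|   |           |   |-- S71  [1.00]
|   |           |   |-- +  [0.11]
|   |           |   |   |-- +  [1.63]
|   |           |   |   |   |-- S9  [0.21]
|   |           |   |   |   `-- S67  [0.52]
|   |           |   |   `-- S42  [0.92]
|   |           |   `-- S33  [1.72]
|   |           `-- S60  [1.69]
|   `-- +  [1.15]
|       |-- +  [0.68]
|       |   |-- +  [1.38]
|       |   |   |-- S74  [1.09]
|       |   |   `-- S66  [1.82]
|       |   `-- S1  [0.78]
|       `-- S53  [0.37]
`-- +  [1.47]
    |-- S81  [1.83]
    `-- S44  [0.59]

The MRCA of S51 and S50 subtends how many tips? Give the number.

The MRCA of S51 and S50 is the node subtending (S51,((S92,(((S63,S50),S68),(S62,((S39,S75),S86)))),((S71,((S9,S67),S42),S33),S60))).
That clade contains 15 terminal taxa: S33, S39, S42, S50, S51, S60, S62, S63, S67, S68, S71, S75, S86, S9, S92.

15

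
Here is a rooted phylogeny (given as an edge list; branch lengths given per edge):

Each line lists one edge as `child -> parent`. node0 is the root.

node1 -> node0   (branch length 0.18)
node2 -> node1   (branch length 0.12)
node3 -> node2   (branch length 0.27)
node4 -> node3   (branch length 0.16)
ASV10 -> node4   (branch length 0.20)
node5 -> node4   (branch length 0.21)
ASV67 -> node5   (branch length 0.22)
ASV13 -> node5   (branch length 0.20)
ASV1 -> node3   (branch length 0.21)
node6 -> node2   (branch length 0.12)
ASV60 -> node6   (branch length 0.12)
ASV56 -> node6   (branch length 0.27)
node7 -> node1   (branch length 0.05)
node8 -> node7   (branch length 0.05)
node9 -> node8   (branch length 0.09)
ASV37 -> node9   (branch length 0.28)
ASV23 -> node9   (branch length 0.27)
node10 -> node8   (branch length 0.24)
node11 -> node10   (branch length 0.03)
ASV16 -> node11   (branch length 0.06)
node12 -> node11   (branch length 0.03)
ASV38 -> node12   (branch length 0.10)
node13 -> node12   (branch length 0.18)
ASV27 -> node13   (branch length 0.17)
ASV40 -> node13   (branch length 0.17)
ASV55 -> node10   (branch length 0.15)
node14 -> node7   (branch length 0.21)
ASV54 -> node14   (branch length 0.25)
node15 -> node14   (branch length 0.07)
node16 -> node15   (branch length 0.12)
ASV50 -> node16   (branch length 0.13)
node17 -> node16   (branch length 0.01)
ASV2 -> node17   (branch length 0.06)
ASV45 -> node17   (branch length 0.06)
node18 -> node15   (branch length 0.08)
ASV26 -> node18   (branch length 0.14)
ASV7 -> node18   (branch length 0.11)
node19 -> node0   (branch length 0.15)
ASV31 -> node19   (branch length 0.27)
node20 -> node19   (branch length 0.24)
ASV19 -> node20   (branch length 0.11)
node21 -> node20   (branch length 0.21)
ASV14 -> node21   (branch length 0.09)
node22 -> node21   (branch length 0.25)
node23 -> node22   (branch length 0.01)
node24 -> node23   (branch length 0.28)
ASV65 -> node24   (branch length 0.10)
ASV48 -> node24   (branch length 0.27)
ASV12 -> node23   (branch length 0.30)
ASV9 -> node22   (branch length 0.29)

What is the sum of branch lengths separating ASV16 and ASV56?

The path runs ASV16 → … → MRCA → … → ASV56; the MRCA is the node subtending ((((ASV10,(ASV67,ASV13)),ASV1),(ASV60,ASV56)),(((ASV37,ASV23),((ASV16,(ASV38,(ASV27,ASV40))),ASV55)),(ASV54,((ASV50,(ASV2,ASV45)),(ASV26,ASV7))))).
Branch lengths along that path: 0.06 + 0.03 + 0.24 + 0.05 + 0.05 + 0.12 + 0.12 + 0.27 = 0.94.

0.94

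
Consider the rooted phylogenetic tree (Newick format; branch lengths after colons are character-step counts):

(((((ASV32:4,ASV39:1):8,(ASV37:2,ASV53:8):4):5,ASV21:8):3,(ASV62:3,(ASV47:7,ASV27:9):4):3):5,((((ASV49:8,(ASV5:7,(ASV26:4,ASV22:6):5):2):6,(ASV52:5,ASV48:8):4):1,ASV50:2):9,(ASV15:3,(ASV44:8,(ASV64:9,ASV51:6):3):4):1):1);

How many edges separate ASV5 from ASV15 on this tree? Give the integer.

7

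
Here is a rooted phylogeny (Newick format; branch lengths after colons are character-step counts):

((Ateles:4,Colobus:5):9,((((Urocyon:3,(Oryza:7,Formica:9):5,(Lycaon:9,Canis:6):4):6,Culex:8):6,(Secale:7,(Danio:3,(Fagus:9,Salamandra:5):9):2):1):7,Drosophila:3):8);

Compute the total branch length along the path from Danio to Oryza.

The path runs Danio → … → MRCA → … → Oryza; the MRCA is the node subtending (((Urocyon,(Oryza,Formica),(Lycaon,Canis)),Culex),(Secale,(Danio,(Fagus,Salamandra)))).
Branch lengths along that path: 3 + 2 + 1 + 6 + 6 + 5 + 7 = 30.

30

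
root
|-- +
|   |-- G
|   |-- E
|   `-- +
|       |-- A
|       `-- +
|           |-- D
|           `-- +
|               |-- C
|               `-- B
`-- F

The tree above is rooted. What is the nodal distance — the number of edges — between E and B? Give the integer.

The MRCA of E and B is the node subtending (G,E,(A,(D,(C,B)))).
From E up to that node: 1 branch. From B up to the same node: 4 branches. Total: 1 + 4 = 5.

5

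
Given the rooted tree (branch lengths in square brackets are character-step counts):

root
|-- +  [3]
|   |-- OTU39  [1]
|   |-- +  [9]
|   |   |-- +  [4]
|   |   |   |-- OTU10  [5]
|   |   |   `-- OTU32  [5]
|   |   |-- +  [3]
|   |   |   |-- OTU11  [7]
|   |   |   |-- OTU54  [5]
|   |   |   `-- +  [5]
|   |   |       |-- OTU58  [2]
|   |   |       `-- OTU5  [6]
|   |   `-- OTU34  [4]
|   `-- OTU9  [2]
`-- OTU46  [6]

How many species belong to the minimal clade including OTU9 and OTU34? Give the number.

9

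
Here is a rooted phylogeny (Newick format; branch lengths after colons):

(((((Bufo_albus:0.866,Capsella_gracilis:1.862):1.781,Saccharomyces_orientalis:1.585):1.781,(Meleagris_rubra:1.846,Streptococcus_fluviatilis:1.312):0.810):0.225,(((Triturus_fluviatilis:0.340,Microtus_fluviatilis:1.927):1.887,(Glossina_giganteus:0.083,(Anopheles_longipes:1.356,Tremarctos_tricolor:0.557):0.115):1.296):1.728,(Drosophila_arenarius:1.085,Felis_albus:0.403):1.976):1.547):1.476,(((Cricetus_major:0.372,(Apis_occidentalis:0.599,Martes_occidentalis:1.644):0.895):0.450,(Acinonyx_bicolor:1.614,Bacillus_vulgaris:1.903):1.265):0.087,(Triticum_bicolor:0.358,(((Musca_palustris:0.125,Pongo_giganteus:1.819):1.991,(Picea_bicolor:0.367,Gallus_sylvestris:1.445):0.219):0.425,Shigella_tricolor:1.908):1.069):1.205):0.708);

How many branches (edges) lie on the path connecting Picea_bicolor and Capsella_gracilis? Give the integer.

11

The MRCA of Picea_bicolor and Capsella_gracilis is the root of the tree.
From Picea_bicolor up to that node: 6 branches. From Capsella_gracilis up to the same node: 5 branches. Total: 6 + 5 = 11.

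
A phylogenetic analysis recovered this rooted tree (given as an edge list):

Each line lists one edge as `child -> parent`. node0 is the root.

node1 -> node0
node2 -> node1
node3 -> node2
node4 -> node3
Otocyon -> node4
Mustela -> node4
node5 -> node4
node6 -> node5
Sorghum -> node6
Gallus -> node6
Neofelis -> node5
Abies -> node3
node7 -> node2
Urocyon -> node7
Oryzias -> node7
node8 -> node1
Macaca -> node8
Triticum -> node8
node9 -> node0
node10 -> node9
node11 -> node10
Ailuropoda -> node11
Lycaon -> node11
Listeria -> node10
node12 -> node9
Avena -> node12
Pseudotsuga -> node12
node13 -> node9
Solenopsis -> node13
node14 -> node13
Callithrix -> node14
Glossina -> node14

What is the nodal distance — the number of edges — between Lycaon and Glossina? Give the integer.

The MRCA of Lycaon and Glossina is the node subtending (((Ailuropoda,Lycaon),Listeria),(Avena,Pseudotsuga),(Solenopsis,(Callithrix,Glossina))).
From Lycaon up to that node: 3 branches. From Glossina up to the same node: 3 branches. Total: 3 + 3 = 6.

6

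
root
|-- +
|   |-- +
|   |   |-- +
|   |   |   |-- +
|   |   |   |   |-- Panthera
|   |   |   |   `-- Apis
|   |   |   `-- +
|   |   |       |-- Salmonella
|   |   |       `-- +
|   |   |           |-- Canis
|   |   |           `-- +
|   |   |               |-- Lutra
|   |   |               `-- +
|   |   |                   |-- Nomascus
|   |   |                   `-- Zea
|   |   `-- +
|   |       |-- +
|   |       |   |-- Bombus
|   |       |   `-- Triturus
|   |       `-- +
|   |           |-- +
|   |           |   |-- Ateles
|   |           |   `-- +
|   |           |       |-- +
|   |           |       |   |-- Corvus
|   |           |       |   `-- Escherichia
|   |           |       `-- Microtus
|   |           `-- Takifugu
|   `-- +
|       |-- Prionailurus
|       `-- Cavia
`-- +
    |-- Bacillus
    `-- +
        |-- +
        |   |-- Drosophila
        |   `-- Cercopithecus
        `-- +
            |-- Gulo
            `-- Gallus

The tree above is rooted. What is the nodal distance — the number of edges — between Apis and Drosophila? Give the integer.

The MRCA of Apis and Drosophila is the root of the tree.
From Apis up to that node: 5 branches. From Drosophila up to the same node: 4 branches. Total: 5 + 4 = 9.

9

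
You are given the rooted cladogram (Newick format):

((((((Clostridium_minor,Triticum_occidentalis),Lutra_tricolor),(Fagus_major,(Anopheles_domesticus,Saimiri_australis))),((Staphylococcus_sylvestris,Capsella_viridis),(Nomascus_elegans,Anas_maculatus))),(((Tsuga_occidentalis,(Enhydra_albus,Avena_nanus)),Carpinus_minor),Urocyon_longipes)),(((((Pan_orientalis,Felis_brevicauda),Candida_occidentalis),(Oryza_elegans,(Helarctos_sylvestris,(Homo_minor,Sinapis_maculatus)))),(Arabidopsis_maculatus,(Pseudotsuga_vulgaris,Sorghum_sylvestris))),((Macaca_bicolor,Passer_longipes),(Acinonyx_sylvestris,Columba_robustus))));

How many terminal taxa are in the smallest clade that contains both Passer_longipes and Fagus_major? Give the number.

The MRCA of Passer_longipes and Fagus_major is the root, so the clade is the entire tree.
That clade contains 29 terminal taxa: Acinonyx_sylvestris, Anas_maculatus, Anopheles_domesticus, Arabidopsis_maculatus, Avena_nanus, Candida_occidentalis, Capsella_viridis, Carpinus_minor, Clostridium_minor, Columba_robustus, Enhydra_albus, Fagus_major, Felis_brevicauda, Helarctos_sylvestris, Homo_minor, Lutra_tricolor, Macaca_bicolor, Nomascus_elegans, Oryza_elegans, Pan_orientalis, Passer_longipes, Pseudotsuga_vulgaris, Saimiri_australis, Sinapis_maculatus, Sorghum_sylvestris, Staphylococcus_sylvestris, Triticum_occidentalis, Tsuga_occidentalis, Urocyon_longipes.

29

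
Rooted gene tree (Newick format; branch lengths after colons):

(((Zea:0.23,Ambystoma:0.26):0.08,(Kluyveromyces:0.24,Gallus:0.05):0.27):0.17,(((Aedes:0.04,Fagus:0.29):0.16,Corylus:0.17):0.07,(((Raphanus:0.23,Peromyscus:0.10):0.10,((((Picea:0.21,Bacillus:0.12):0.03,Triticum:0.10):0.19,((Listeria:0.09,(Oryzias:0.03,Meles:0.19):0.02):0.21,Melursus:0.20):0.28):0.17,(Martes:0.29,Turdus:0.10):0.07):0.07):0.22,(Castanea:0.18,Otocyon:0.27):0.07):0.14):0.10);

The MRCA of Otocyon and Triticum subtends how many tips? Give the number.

13

The MRCA of Otocyon and Triticum is the node subtending (((Raphanus,Peromyscus),((((Picea,Bacillus),Triticum),((Listeria,(Oryzias,Meles)),Melursus)),(Martes,Turdus))),(Castanea,Otocyon)).
That clade contains 13 terminal taxa: Bacillus, Castanea, Listeria, Martes, Meles, Melursus, Oryzias, Otocyon, Peromyscus, Picea, Raphanus, Triticum, Turdus.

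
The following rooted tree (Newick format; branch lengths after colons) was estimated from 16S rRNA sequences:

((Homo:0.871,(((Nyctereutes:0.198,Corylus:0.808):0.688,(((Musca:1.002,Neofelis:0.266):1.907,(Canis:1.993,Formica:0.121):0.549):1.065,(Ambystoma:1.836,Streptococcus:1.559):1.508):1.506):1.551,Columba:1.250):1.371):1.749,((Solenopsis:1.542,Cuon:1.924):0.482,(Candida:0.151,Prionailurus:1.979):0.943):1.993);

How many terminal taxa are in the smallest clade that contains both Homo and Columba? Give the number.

10

The MRCA of Homo and Columba is the node subtending (Homo,(((Nyctereutes,Corylus),(((Musca,Neofelis),(Canis,Formica)),(Ambystoma,Streptococcus))),Columba)).
That clade contains 10 terminal taxa: Ambystoma, Canis, Columba, Corylus, Formica, Homo, Musca, Neofelis, Nyctereutes, Streptococcus.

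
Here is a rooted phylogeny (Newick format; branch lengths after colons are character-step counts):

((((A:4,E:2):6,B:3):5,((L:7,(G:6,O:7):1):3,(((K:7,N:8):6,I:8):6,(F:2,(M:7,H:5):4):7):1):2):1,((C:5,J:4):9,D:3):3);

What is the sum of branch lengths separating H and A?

The path runs H → … → MRCA → … → A; the MRCA is the node subtending (((A,E),B),((L,(G,O)),(((K,N),I),(F,(M,H))))).
Branch lengths along that path: 5 + 4 + 7 + 1 + 2 + 5 + 6 + 4 = 34.

34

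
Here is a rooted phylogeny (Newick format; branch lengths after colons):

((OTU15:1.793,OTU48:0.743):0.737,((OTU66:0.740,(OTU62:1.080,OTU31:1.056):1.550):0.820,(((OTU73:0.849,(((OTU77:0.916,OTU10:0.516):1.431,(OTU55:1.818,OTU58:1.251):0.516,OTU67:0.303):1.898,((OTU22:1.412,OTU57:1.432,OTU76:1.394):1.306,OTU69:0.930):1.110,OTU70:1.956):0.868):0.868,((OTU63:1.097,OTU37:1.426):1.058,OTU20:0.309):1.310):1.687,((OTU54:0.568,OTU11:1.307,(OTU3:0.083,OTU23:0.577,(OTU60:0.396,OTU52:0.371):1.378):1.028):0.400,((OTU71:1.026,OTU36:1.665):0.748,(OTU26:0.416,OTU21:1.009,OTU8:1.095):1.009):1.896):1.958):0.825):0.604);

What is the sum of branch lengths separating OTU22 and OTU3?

10.720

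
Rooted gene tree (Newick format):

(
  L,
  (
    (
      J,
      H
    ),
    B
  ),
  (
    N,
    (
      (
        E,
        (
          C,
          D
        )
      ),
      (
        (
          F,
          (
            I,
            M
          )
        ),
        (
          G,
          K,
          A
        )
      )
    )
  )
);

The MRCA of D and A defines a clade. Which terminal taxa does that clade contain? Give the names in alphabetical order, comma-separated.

A, C, D, E, F, G, I, K, M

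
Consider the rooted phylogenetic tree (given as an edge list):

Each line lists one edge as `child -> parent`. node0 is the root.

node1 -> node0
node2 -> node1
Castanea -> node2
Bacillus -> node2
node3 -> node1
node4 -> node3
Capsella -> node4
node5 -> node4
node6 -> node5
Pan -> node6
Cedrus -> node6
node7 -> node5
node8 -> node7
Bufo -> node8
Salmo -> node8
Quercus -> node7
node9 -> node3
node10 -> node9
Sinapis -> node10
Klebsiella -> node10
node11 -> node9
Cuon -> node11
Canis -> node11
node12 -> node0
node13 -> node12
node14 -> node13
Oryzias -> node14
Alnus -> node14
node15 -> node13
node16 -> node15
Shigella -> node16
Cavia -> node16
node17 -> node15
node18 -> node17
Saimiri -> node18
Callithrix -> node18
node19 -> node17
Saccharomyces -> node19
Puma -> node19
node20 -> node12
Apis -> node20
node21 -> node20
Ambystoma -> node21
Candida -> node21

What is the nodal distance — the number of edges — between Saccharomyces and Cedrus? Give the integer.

The MRCA of Saccharomyces and Cedrus is the root of the tree.
From Saccharomyces up to that node: 6 branches. From Cedrus up to the same node: 6 branches. Total: 6 + 6 = 12.

12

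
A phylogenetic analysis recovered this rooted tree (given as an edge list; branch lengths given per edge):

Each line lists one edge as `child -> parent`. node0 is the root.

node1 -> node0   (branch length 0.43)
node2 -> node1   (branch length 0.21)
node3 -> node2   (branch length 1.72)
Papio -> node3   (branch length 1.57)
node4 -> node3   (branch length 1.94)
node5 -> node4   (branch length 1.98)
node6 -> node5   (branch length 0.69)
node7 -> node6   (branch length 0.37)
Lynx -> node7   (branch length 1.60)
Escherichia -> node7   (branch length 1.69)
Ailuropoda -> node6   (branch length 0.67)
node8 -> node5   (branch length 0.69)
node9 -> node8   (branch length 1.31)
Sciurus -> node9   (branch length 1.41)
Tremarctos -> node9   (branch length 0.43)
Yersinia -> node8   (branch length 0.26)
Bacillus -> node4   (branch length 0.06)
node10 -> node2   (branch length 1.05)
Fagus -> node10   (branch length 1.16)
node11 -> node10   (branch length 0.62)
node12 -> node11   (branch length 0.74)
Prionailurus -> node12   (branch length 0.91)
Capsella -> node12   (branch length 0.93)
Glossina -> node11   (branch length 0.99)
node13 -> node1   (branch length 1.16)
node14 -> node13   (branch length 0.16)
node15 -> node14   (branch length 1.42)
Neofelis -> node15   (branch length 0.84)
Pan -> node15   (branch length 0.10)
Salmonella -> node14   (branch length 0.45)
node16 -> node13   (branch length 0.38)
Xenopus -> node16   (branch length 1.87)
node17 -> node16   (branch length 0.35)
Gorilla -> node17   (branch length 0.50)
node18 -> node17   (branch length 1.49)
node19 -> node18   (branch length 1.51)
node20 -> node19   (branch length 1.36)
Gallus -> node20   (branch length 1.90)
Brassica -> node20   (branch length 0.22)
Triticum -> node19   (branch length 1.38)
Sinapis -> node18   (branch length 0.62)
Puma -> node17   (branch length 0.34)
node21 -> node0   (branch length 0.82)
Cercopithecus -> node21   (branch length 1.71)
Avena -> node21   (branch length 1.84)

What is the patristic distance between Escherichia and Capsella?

11.73

The path runs Escherichia → … → MRCA → … → Capsella; the MRCA is the node subtending ((Papio,((((Lynx,Escherichia),Ailuropoda),((Sciurus,Tremarctos),Yersinia)),Bacillus)),(Fagus,((Prionailurus,Capsella),Glossina))).
Branch lengths along that path: 1.69 + 0.37 + 0.69 + 1.98 + 1.94 + 1.72 + 1.05 + 0.62 + 0.74 + 0.93 = 11.73.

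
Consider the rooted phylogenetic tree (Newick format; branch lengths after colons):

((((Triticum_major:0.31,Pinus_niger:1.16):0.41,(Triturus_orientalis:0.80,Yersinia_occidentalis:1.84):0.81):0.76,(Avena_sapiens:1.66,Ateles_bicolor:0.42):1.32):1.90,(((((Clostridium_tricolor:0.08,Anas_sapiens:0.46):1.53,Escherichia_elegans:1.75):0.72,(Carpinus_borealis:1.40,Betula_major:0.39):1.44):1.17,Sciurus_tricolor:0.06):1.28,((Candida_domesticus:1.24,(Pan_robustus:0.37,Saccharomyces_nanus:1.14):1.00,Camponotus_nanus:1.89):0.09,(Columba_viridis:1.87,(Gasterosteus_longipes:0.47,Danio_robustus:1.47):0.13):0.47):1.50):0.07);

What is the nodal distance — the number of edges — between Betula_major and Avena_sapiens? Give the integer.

The MRCA of Betula_major and Avena_sapiens is the root of the tree.
From Betula_major up to that node: 5 branches. From Avena_sapiens up to the same node: 3 branches. Total: 5 + 3 = 8.

8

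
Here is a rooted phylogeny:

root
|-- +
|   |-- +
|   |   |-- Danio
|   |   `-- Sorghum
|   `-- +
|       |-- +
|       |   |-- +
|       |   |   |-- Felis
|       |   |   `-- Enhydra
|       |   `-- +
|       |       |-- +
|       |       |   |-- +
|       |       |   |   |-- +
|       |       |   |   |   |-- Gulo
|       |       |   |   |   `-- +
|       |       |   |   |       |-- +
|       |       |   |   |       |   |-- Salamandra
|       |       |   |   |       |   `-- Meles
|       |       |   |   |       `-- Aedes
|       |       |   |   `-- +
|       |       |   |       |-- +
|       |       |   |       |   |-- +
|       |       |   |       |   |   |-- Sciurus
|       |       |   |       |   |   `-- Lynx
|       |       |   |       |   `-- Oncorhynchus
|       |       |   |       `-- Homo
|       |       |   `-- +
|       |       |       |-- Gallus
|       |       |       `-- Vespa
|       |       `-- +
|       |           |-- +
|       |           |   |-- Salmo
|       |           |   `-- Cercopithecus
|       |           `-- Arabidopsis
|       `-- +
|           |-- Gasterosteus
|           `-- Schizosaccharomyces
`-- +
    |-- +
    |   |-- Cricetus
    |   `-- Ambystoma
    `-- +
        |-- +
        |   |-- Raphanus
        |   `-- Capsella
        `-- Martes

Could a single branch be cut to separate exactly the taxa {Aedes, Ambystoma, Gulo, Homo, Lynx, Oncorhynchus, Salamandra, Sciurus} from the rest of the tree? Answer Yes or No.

The MRCA of the listed taxa is the root, so the smallest clade containing them is the whole tree.
That clade also contains Arabidopsis, Capsella, Cercopithecus, Cricetus, Danio, Enhydra, Felis, Gallus, Gasterosteus, Martes, Meles, Raphanus, Salmo, Schizosaccharomyces, Sorghum, Vespa, which are not in the proposed group, so the group is not monophyletic.

No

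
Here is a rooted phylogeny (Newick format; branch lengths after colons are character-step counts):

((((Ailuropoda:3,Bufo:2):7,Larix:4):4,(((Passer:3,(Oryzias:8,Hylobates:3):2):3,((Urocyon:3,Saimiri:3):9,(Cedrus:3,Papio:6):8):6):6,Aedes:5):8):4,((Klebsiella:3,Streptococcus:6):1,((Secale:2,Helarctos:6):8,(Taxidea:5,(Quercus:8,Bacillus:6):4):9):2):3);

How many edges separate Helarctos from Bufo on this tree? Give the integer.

8

The MRCA of Helarctos and Bufo is the root of the tree.
From Helarctos up to that node: 4 branches. From Bufo up to the same node: 4 branches. Total: 4 + 4 = 8.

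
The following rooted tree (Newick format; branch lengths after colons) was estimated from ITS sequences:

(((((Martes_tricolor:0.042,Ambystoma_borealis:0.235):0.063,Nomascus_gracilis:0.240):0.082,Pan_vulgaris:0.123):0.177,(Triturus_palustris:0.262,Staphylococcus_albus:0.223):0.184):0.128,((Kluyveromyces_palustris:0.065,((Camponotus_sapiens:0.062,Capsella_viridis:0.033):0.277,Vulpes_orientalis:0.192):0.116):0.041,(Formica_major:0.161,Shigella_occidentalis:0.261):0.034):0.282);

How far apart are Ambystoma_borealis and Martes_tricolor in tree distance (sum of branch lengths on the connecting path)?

The path runs Ambystoma_borealis → … → MRCA → … → Martes_tricolor; the MRCA is the node subtending (Martes_tricolor,Ambystoma_borealis).
Branch lengths along that path: 0.235 + 0.042 = 0.277.

0.277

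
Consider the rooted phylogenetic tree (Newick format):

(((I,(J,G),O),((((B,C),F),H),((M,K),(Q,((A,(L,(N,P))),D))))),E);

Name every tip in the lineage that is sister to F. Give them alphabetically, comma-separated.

F attaches to the tree at the node subtending ((B,C),F).
The other lineage descending from that same node — the sister group — is (B,C); its 2 tips in alphabetical order are the answer.

B, C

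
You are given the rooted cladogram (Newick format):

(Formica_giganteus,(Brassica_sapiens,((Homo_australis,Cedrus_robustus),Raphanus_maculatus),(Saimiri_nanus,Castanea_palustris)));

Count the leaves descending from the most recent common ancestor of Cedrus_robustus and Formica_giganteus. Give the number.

7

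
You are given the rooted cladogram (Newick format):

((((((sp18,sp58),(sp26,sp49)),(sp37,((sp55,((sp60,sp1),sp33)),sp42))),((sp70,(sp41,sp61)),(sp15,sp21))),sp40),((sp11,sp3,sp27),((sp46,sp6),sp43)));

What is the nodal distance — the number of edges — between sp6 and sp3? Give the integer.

5

The MRCA of sp6 and sp3 is the node subtending ((sp11,sp3,sp27),((sp46,sp6),sp43)).
From sp6 up to that node: 3 branches. From sp3 up to the same node: 2 branches. Total: 3 + 2 = 5.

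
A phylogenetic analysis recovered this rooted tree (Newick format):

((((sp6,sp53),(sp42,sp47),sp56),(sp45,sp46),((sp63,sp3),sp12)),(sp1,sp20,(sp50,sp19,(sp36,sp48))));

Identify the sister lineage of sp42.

sp47

sp42 attaches to the tree at the node subtending (sp42,sp47).
The other lineage descending from that same node — the sister group — is the single tip sp47.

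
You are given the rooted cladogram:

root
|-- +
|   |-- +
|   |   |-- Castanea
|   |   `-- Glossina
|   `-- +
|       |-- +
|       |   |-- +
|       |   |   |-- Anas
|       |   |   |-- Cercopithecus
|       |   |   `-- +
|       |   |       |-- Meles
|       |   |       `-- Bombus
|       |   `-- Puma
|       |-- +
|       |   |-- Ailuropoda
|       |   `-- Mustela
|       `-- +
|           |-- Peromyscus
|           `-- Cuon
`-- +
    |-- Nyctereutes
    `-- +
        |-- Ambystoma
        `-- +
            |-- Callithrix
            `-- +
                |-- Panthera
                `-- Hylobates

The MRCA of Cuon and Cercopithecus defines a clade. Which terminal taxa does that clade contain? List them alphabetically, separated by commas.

Tracing Cuon: it sits inside (Peromyscus,Cuon).
Tracing Cercopithecus: it sits inside (Anas,Cercopithecus,(Meles,Bombus)).
The smallest clade enclosing both is (((Anas,Cercopithecus,(Meles,Bombus)),Puma),(Ailuropoda,Mustela),(Peromyscus,Cuon)); the answer is its 9 terminal taxa in alphabetical order.

Ailuropoda, Anas, Bombus, Cercopithecus, Cuon, Meles, Mustela, Peromyscus, Puma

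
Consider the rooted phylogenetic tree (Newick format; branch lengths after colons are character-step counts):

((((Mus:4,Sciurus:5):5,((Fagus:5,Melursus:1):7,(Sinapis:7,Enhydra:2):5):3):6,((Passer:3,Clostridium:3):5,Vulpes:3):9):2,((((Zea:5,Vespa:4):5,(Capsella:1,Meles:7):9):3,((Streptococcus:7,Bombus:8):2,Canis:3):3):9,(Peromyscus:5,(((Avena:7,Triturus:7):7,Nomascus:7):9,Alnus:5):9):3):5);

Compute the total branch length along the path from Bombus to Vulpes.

The path runs Bombus → … → MRCA → … → Vulpes; the MRCA is the root of the tree.
Branch lengths along that path: 8 + 2 + 3 + 9 + 5 + 2 + 9 + 3 = 41.

41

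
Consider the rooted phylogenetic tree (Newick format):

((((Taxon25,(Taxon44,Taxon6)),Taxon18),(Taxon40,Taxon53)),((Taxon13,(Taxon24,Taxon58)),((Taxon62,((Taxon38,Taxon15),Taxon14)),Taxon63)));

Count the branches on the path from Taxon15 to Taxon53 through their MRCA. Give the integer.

The MRCA of Taxon15 and Taxon53 is the root of the tree.
From Taxon15 up to that node: 6 branches. From Taxon53 up to the same node: 3 branches. Total: 6 + 3 = 9.

9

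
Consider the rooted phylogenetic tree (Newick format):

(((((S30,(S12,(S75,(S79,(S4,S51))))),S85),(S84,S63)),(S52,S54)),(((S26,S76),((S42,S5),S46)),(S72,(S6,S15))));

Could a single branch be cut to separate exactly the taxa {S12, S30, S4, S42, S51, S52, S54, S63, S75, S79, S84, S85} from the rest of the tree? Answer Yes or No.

No

The MRCA of the listed taxa is the root, so the smallest clade containing them is the whole tree.
That clade also contains S15, S26, S46, S5, S6, S72, S76, which are not in the proposed group, so the group is not monophyletic.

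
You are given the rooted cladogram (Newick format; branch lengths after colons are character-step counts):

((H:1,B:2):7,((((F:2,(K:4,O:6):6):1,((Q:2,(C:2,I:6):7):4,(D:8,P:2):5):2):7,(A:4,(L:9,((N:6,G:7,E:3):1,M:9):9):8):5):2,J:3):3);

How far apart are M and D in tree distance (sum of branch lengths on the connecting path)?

53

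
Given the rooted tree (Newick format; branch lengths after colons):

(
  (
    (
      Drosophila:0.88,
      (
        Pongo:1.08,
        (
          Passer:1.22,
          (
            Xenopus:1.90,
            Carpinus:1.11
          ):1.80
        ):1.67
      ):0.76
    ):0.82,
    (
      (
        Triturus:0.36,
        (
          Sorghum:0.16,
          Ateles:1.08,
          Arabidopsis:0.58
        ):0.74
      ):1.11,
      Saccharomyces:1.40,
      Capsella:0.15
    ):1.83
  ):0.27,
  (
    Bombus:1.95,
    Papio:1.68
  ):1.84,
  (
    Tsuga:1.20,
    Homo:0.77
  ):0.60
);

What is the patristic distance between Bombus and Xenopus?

11.01

The path runs Bombus → … → MRCA → … → Xenopus; the MRCA is the root of the tree.
Branch lengths along that path: 1.95 + 1.84 + 0.27 + 0.82 + 0.76 + 1.67 + 1.80 + 1.90 = 11.01.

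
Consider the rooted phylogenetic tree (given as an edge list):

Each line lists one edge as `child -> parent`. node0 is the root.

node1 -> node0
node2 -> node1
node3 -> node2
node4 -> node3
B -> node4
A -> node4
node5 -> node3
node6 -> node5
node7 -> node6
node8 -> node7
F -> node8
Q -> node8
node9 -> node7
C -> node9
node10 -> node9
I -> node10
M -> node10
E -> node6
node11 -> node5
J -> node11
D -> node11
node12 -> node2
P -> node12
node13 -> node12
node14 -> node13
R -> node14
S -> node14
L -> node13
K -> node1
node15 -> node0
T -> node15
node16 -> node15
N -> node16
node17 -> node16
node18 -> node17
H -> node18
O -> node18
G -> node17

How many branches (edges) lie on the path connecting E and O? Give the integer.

11

The MRCA of E and O is the root of the tree.
From E up to that node: 6 branches. From O up to the same node: 5 branches. Total: 6 + 5 = 11.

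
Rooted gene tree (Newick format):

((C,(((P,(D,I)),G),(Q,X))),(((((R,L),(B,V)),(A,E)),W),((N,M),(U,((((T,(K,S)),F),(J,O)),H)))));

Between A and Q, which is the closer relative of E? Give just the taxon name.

A

The MRCA of E and A subtends (A,E) (2 taxa).
The MRCA of E and Q is the root, subtending the entire tree (24 taxa).
The first is nested inside the second, so E shares a more recent common ancestor with A.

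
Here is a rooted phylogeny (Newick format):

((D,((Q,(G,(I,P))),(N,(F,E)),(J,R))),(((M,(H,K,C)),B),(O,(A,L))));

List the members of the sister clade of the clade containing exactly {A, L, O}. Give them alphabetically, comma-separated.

B, C, H, K, M

The clade containing exactly {A, L, O} attaches to the tree at the node subtending (((M,(H,K,C)),B),(O,(A,L))).
The other lineage descending from that same node — the sister group — is ((M,(H,K,C)),B); its 5 tips in alphabetical order are the answer.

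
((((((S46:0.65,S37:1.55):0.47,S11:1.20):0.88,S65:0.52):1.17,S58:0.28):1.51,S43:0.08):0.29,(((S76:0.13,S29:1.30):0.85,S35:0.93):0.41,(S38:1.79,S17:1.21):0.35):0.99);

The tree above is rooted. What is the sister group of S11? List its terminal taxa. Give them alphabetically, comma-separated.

S37, S46

S11 attaches to the tree at the node subtending ((S46,S37),S11).
The other lineage descending from that same node — the sister group — is (S46,S37); its 2 tips in alphabetical order are the answer.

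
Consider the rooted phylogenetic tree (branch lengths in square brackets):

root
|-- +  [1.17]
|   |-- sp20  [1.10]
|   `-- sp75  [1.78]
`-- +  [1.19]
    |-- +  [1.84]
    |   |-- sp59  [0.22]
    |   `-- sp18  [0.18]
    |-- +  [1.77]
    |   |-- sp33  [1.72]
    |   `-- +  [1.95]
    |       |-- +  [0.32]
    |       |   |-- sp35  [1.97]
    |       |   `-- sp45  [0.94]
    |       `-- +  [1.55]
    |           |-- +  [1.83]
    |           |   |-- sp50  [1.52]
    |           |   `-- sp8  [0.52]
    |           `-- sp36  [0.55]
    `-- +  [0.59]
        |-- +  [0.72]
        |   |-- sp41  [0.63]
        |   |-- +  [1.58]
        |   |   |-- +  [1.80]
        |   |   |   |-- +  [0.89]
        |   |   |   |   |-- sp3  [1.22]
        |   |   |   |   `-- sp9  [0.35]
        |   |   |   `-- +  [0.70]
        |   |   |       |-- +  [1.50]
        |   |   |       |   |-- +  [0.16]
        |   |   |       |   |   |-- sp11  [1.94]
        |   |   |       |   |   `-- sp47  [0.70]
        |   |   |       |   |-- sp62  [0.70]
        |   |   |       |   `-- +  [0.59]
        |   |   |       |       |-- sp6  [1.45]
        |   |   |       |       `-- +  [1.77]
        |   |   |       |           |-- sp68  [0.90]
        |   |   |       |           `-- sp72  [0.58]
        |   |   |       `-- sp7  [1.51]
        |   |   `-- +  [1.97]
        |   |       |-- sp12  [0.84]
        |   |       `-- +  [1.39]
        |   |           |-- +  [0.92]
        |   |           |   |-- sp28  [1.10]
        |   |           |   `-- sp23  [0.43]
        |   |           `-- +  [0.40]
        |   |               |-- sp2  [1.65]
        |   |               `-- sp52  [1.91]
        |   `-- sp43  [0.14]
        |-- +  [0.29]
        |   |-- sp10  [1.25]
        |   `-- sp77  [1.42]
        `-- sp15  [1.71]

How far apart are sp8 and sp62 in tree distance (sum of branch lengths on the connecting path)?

The path runs sp8 → … → MRCA → … → sp62; the MRCA is the node subtending ((sp59,sp18),(sp33,((sp35,sp45),((sp50,sp8),sp36))),((sp41,(((sp3,sp9),(((sp11,sp47),sp62,(sp6,(sp68,sp72))),sp7)),(sp12,((sp28,sp23),(sp2,sp52)))),sp43),(sp10,sp77),sp15)).
Branch lengths along that path: 0.52 + 1.83 + 1.55 + 1.95 + 1.77 + 0.59 + 0.72 + 1.58 + 1.80 + 0.70 + 1.50 + 0.70 = 15.21.

15.21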